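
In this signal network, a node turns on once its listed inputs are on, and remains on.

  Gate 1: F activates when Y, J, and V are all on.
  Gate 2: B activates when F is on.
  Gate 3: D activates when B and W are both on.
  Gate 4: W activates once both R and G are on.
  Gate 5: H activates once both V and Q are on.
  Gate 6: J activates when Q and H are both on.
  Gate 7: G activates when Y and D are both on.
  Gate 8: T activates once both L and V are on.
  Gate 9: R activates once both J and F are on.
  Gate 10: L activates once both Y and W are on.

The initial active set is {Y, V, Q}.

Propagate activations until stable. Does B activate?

V and Q are on, so H activates (Gate 5).
Q and H are on, so J activates (Gate 6).
Y, J, and V are on, so F activates (Gate 1).
Gate 2: F on → B on.

Yes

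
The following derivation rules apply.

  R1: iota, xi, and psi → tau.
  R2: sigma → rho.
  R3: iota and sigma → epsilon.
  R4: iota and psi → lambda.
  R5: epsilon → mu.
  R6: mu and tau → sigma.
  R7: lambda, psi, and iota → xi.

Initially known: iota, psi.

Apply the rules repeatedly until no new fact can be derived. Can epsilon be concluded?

No

epsilon would need iota and sigma (R3), but sigma is never established.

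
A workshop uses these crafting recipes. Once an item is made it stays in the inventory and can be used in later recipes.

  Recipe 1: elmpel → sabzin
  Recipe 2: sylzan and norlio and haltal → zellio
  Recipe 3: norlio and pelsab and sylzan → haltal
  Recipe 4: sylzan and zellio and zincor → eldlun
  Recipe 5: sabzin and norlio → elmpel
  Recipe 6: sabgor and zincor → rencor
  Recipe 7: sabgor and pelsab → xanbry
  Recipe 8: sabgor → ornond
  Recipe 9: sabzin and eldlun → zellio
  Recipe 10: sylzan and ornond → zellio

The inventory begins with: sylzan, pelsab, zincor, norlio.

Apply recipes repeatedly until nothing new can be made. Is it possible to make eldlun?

Yes

Using Recipe 3, norlio, pelsab, and sylzan make haltal.
sylzan and norlio and haltal → zellio (Recipe 2).
sylzan and zellio and zincor → eldlun (Recipe 4).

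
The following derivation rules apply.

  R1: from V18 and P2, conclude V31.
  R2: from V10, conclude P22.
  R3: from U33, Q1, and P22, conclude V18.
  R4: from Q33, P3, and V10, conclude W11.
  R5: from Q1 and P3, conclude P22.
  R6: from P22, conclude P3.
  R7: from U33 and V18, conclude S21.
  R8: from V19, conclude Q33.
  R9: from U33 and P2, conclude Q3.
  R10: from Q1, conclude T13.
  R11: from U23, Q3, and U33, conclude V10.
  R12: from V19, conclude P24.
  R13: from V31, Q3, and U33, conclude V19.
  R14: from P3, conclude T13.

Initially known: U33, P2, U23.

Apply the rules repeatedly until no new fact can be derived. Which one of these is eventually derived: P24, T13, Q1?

U33 and P2 hold, so Q3 follows (R9).
From U23, Q3, and U33, R11 gives V10.
V10 holds, so P22 follows (R2).
P22 holds, so P3 follows (R6).
P3 holds, so T13 follows (R14).
P24 would need V19 (R12), but V19 is never established. No rule produces Q1, and it is not given.

T13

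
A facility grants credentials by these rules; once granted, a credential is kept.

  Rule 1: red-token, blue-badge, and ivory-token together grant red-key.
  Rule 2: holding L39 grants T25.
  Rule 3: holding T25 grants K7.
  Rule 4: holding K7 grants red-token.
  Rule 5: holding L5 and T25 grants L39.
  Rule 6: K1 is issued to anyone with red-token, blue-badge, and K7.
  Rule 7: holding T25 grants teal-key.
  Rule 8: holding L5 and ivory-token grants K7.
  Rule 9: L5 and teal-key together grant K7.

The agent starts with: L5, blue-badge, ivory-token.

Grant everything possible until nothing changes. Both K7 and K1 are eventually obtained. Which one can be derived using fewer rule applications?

K7

K7: Holding L5 and ivory-token grants K7 (Rule 8). [1 rule application]
K1: Holding L5 and ivory-token grants K7 (Rule 8). Holding K7 grants red-token (Rule 4). Holding red-token, blue-badge, and K7 grants K1 (Rule 6). [3 rule applications]
K7 needs fewer.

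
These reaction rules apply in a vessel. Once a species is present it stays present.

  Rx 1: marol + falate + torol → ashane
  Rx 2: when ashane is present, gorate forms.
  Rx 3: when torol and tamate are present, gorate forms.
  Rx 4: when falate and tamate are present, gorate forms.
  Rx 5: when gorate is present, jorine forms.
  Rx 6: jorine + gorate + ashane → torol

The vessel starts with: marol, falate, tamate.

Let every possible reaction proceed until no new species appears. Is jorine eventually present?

falate and tamate present → gorate forms (Rx 4).
gorate present → jorine forms (Rx 5).

Yes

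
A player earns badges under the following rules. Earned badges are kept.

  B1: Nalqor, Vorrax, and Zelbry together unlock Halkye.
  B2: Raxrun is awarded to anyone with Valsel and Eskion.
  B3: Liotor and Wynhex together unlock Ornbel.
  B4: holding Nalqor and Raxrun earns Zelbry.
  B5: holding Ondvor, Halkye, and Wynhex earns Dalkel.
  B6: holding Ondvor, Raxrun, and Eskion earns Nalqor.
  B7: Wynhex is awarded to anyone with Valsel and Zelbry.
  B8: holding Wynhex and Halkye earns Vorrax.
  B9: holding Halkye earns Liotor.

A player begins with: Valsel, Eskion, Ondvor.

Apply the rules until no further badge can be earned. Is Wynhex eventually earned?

Yes

With Valsel and Eskion, Raxrun is earned (B2).
With Ondvor, Raxrun, and Eskion, Nalqor is earned (B6).
With Nalqor and Raxrun, Zelbry is earned (B4).
With Valsel and Zelbry, Wynhex is earned (B7).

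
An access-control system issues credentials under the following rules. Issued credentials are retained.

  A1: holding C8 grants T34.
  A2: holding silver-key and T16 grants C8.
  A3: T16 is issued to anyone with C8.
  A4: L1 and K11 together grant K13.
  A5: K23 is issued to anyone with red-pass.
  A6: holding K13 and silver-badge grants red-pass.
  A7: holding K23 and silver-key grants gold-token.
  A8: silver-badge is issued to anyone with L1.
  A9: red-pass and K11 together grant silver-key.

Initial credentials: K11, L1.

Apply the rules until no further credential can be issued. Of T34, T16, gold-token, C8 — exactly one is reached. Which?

Holding L1 and K11 grants K13 (A4).
Holding L1 grants silver-badge (A8).
Holding K13 and silver-badge grants red-pass (A6).
Holding red-pass grants K23 (A5).
Holding red-pass and K11 grants silver-key (A9).
Holding K23 and silver-key grants gold-token (A7).
T34 would need C8 (A1), but C8 is never granted. C8 would need silver-key and T16 (A2), but T16 is never granted. T16 would need C8 (A3), but C8 is never granted.

gold-token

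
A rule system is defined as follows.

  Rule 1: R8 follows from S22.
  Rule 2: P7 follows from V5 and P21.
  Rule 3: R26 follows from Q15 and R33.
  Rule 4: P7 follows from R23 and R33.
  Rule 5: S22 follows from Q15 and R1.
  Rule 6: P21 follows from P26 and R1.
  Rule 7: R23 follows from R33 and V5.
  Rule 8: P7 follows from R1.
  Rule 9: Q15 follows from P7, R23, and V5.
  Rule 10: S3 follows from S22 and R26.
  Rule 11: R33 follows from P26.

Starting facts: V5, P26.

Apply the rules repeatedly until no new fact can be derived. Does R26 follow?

P26 holds, so R33 follows (Rule 11).
R33 and V5 hold, so R23 follows (Rule 7).
R23 and R33 hold, so P7 follows (Rule 4).
P7, R23, and V5 hold, so Q15 follows (Rule 9).
Q15 and R33 hold, so R26 follows (Rule 3).

Yes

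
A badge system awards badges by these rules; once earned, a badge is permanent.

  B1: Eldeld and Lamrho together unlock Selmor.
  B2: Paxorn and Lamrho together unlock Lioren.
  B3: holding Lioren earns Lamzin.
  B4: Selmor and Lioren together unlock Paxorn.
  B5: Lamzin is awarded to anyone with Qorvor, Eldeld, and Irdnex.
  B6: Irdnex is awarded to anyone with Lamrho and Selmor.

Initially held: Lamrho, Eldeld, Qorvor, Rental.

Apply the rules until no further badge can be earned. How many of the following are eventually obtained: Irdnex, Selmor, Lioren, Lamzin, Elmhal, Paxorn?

3

With Eldeld and Lamrho, Selmor is earned (B1).
With Lamrho and Selmor, Irdnex is earned (B6).
With Qorvor, Eldeld, and Irdnex, Lamzin is earned (B5).
Irdnex: reached.
Selmor: reached.
Lioren would need Paxorn and Lamrho (B2), but Paxorn is never earned.
Lamzin: reached.
No rule produces Elmhal, and it is not given.
Paxorn would need Selmor and Lioren (B4), but Lioren is never earned.
Reached: Irdnex, Selmor, and Lamzin — 3 of the 6.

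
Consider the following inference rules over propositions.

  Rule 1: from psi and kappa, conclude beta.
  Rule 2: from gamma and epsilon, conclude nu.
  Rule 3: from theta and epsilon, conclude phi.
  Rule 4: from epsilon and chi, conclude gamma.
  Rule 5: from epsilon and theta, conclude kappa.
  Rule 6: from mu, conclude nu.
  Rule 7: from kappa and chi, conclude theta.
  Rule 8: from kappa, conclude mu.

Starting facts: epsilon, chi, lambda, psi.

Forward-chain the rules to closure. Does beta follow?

No

beta would need psi and kappa (Rule 1), but kappa is never established.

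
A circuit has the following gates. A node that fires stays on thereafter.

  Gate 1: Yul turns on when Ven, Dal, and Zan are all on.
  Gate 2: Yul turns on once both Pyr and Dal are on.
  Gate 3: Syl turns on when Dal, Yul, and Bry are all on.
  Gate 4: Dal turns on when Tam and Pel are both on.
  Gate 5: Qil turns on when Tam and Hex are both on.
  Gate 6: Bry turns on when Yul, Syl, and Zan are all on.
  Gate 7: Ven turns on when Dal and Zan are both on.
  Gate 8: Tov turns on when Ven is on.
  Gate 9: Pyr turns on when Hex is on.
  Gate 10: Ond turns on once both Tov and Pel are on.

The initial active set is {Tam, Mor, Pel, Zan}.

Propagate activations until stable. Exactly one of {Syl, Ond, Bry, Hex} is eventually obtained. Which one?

Tam and Pel are on, so Dal turns on (Gate 4).
Dal and Zan are on, so Ven turns on (Gate 7).
Gate 8: Ven on → Tov on.
Tov and Pel are on, so Ond turns on (Gate 10).
No rule produces Hex, and it is not given. Syl would need Dal, Yul, and Bry (Gate 3), but Bry never turns on. Bry would need Yul, Syl, and Zan (Gate 6), but Syl never turns on.

Ond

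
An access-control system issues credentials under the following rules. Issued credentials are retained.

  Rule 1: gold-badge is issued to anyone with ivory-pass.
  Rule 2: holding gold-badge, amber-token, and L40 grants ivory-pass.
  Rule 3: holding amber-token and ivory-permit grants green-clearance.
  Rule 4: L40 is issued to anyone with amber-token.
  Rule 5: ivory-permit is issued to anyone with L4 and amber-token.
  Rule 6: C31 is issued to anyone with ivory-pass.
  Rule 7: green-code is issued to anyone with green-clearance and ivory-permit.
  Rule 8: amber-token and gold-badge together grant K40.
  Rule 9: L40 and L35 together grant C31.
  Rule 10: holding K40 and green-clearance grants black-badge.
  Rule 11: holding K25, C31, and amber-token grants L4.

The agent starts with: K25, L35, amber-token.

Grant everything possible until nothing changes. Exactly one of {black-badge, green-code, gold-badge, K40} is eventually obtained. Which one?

green-code

Holding amber-token grants L40 (Rule 4).
Holding L40 and L35 grants C31 (Rule 9).
Holding K25, C31, and amber-token grants L4 (Rule 11).
Holding L4 and amber-token grants ivory-permit (Rule 5).
Holding amber-token and ivory-permit grants green-clearance (Rule 3).
Holding green-clearance and ivory-permit grants green-code (Rule 7).
black-badge would need K40 and green-clearance (Rule 10), but K40 is never granted. gold-badge would need ivory-pass (Rule 1), but ivory-pass is never granted. K40 would need amber-token and gold-badge (Rule 8), but gold-badge is never granted.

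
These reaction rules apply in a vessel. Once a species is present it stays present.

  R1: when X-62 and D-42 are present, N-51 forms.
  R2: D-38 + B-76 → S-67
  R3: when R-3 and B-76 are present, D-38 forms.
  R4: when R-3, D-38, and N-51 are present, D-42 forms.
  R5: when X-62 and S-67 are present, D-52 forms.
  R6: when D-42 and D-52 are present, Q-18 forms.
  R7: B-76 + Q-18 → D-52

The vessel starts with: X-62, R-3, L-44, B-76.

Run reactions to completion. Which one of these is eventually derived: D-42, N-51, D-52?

R-3 and B-76 present → D-38 forms (R3).
D-38 and B-76 present → S-67 forms (R2).
X-62 and S-67 present → D-52 forms (R5).
N-51 would need X-62 and D-42 (R1), but D-42 never forms. D-42 would need R-3, D-38, and N-51 (R4), but N-51 never forms.

D-52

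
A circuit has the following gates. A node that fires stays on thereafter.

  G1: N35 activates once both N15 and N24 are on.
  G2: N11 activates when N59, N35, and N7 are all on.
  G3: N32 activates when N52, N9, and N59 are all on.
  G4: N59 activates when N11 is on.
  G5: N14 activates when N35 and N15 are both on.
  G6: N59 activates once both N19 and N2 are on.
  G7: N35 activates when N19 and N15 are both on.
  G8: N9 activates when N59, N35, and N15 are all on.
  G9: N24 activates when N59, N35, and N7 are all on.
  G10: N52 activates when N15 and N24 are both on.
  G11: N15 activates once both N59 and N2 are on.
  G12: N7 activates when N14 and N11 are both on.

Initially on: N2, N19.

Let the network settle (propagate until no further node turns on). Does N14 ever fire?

Yes

N19 and N2 are on, so N59 activates (G6).
N59 and N2 are on, so N15 activates (G11).
N19 and N15 are on, so N35 activates (G7).
G5: N35 and N15 on → N14 on.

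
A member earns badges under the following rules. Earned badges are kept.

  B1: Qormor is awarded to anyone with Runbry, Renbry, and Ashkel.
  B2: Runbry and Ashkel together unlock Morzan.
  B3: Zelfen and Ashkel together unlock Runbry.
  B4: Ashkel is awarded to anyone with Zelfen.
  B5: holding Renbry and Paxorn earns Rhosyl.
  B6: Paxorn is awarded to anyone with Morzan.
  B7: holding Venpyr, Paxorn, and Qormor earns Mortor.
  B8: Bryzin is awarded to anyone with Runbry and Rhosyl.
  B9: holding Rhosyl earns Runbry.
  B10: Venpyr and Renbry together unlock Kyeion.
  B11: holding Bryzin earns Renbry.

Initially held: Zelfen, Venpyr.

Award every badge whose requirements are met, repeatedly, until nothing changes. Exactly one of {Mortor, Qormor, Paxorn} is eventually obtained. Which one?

With Zelfen, Ashkel is earned (B4).
With Zelfen and Ashkel, Runbry is earned (B3).
With Runbry and Ashkel, Morzan is earned (B2).
With Morzan, Paxorn is earned (B6).
Mortor would need Venpyr, Paxorn, and Qormor (B7), but Qormor is never earned. Qormor would need Runbry, Renbry, and Ashkel (B1), but Renbry is never earned.

Paxorn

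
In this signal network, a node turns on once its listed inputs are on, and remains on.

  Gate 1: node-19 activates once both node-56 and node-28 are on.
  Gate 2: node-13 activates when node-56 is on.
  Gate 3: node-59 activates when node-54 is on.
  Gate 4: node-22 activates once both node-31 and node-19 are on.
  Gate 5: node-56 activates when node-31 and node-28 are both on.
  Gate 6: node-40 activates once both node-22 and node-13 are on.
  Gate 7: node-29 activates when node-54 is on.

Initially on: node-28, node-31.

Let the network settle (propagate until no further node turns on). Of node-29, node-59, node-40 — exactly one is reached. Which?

Gate 5: node-31 and node-28 on → node-56 on.
Gate 1: node-56 and node-28 on → node-19 on.
node-56 is on, so node-13 activates (Gate 2).
node-31 and node-19 are on, so node-22 activates (Gate 4).
node-22 and node-13 are on, so node-40 activates (Gate 6).
node-59 would need node-54 (Gate 3), but node-54 never turns on. node-29 would need node-54 (Gate 7), but node-54 never turns on.

node-40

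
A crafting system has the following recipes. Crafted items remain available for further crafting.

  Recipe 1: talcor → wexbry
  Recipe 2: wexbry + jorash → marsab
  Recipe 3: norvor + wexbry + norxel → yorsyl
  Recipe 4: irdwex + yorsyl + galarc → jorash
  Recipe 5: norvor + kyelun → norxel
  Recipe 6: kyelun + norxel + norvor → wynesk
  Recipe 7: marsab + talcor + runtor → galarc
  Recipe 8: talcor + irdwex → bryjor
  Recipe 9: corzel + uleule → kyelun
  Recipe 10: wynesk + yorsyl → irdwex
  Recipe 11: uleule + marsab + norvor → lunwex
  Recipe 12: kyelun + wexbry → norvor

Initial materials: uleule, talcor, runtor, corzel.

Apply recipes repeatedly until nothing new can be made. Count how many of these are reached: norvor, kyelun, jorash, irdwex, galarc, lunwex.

3

talcor → wexbry (Recipe 1).
Using Recipe 9, corzel and uleule make kyelun.
kyelun + wexbry → norvor (Recipe 12).
Using Recipe 5, norvor and kyelun make norxel.
norvor + wexbry + norxel → yorsyl (Recipe 3).
Using Recipe 6, kyelun, norxel, and norvor make wynesk.
Using Recipe 10, wynesk and yorsyl make irdwex.
norvor: reached.
kyelun: reached.
jorash would need irdwex, yorsyl, and galarc (Recipe 4), but galarc is never obtained.
irdwex: reached.
galarc would need marsab, talcor, and runtor (Recipe 7), but marsab is never obtained.
lunwex would need uleule, marsab, and norvor (Recipe 11), but marsab is never obtained.
Reached: norvor, kyelun, and irdwex — 3 of the 6.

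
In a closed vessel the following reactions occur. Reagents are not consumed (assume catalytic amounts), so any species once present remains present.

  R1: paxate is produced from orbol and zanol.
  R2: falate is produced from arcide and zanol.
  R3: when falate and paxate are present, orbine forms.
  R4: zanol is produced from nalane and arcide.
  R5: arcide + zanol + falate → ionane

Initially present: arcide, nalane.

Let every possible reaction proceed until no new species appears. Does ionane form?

Yes

nalane and arcide present → zanol forms (R4).
arcide and zanol present → falate forms (R2).
arcide, zanol, and falate present → ionane forms (R5).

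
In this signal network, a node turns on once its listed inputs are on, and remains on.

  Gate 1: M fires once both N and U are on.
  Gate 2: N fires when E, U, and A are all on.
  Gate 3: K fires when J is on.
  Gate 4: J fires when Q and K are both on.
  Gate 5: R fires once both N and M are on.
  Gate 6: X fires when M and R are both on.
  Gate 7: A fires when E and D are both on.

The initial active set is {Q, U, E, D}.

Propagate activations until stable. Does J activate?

J would need Q and K (Gate 4), but K never turns on.

No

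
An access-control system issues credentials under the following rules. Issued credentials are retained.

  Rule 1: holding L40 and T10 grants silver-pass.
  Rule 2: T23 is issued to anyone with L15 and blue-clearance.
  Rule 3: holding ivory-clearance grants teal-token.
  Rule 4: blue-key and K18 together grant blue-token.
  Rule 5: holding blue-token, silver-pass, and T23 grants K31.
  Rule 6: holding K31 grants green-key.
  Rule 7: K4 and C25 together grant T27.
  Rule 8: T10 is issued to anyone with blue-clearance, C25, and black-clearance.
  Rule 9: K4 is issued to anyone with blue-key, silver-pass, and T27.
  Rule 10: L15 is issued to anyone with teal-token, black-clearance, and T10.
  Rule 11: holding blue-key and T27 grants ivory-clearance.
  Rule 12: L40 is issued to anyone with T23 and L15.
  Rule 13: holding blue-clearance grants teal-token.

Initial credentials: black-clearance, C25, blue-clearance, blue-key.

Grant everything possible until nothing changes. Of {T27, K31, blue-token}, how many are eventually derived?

0

T27 would need K4 and C25 (Rule 7), but K4 is never granted.
K31 would need blue-token, silver-pass, and T23 (Rule 5), but blue-token is never granted.
blue-token would need blue-key and K18 (Rule 4), but K18 is never granted.
None of the 3 are reached.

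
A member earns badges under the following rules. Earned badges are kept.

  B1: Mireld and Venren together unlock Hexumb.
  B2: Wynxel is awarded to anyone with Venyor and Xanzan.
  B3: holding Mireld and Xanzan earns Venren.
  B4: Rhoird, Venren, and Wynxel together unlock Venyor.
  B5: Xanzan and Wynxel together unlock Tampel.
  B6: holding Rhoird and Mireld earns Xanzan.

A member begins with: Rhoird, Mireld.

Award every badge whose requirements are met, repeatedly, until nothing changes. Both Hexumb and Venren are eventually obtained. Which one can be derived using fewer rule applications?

Venren: With Rhoird and Mireld, Xanzan is earned (B6). With Mireld and Xanzan, Venren is earned (B3). [2 rule applications]
Hexumb: With Rhoird and Mireld, Xanzan is earned (B6). With Mireld and Xanzan, Venren is earned (B3). With Mireld and Venren, Hexumb is earned (B1). [3 rule applications]
Venren needs fewer.

Venren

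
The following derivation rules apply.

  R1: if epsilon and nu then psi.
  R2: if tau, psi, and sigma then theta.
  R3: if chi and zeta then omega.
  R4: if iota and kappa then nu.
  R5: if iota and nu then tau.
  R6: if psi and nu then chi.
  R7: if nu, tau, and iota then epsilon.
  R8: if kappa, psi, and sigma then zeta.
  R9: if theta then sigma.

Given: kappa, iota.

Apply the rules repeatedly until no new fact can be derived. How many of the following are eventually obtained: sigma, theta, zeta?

0

sigma would need theta (R9), but theta is never established.
theta would need tau, psi, and sigma (R2), but sigma is never established.
zeta would need kappa, psi, and sigma (R8), but sigma is never established.
None of the 3 are reached.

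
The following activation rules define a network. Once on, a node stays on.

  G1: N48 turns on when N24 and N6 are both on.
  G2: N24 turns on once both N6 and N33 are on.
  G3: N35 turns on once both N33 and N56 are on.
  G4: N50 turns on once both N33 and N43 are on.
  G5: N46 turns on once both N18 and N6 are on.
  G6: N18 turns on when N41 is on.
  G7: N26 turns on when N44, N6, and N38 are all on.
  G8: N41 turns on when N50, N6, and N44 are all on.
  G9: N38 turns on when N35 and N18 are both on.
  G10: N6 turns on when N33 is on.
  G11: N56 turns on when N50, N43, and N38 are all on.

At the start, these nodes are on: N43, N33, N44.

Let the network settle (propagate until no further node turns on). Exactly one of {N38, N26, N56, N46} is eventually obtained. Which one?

G4: N33 and N43 on → N50 on.
N33 is on, so N6 turns on (G10).
G8: N50, N6, and N44 on → N41 on.
N41 is on, so N18 turns on (G6).
G5: N18 and N6 on → N46 on.
N26 would need N44, N6, and N38 (G7), but N38 never turns on. N38 would need N35 and N18 (G9), but N35 never turns on. N56 would need N50, N43, and N38 (G11), but N38 never turns on.

N46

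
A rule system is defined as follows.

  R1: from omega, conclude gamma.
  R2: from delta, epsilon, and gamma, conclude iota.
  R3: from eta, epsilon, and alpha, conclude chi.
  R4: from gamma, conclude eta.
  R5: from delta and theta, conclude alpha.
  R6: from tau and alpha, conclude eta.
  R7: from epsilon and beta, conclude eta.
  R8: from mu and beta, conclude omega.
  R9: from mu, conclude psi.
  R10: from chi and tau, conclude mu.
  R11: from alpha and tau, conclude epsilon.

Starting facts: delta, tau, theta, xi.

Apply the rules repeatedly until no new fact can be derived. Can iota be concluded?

No

iota would need delta, epsilon, and gamma (R2), but gamma is never established.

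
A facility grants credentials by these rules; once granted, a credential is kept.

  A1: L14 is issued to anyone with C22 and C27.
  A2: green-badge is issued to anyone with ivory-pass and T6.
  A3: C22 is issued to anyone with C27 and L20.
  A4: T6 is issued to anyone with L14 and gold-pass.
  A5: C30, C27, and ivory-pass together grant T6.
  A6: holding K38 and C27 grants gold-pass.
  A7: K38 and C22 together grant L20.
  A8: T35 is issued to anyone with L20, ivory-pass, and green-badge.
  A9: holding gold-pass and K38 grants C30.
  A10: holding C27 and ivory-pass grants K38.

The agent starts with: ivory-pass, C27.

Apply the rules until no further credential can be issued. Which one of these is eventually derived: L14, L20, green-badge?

green-badge

Holding C27 and ivory-pass grants K38 (A10).
Holding K38 and C27 grants gold-pass (A6).
Holding gold-pass and K38 grants C30 (A9).
Holding C30, C27, and ivory-pass grants T6 (A5).
Holding ivory-pass and T6 grants green-badge (A2).
L20 would need K38 and C22 (A7), but C22 is never granted. L14 would need C22 and C27 (A1), but C22 is never granted.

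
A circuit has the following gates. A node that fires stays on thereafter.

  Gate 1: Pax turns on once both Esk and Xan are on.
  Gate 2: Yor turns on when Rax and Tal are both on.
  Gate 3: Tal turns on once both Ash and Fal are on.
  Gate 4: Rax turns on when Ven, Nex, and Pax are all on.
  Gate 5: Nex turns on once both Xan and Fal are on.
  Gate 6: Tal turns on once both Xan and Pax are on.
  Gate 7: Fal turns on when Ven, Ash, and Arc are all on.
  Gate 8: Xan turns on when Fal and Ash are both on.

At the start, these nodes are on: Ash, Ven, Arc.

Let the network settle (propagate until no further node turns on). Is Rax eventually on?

No

Rax would need Ven, Nex, and Pax (Gate 4), but Pax never turns on.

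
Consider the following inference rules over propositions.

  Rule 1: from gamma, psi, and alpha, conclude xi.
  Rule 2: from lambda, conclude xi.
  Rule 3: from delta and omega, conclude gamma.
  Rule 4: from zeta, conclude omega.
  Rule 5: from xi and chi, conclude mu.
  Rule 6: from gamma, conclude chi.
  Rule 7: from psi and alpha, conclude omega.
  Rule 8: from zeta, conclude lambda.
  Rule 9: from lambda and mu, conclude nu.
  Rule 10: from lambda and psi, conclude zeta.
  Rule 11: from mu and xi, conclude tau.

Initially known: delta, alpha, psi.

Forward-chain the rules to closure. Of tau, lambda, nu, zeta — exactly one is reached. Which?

psi and alpha hold, so omega follows (Rule 7).
From delta and omega, Rule 3 gives gamma.
gamma, psi, and alpha hold, so xi follows (Rule 1).
gamma holds, so chi follows (Rule 6).
xi and chi hold, so mu follows (Rule 5).
From mu and xi, Rule 11 gives tau.
nu would need lambda and mu (Rule 9), but lambda is never established. zeta would need lambda and psi (Rule 10), but lambda is never established. lambda would need zeta (Rule 8), but zeta is never established.

tau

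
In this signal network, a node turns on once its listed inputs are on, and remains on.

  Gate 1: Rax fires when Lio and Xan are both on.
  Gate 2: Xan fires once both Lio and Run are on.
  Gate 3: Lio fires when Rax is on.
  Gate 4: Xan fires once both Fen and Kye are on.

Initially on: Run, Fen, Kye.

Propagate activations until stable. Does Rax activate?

Rax would need Lio and Xan (Gate 1), but Lio never turns on.

No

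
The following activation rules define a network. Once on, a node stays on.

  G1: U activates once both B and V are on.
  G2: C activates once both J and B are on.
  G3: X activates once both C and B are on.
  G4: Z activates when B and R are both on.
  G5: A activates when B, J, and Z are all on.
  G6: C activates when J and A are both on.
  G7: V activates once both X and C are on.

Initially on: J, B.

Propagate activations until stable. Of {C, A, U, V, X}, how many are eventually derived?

J and B are on, so C activates (G2).
C and B are on, so X activates (G3).
X and C are on, so V activates (G7).
B and V are on, so U activates (G1).
C: reached.
A would need B, J, and Z (G5), but Z never turns on.
U: reached.
V: reached.
X: reached.
Reached: C, U, V, and X — 4 of the 5.

4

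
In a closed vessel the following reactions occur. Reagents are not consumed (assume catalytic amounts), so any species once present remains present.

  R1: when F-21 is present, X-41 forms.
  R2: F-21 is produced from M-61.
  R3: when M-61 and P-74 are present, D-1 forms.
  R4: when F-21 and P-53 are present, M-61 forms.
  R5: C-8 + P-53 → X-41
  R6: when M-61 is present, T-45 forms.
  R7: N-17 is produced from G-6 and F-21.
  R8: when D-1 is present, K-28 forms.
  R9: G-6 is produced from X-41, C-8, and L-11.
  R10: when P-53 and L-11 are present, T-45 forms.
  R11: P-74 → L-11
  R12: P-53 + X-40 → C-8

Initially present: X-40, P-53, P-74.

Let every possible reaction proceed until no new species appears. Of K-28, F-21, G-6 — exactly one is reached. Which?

P-74 present → L-11 forms (R11).
P-53 and X-40 present → C-8 forms (R12).
C-8 and P-53 present → X-41 forms (R5).
X-41, C-8, and L-11 present → G-6 forms (R9).
K-28 would need D-1 (R8), but D-1 never forms. F-21 would need M-61 (R2), but M-61 never forms.

G-6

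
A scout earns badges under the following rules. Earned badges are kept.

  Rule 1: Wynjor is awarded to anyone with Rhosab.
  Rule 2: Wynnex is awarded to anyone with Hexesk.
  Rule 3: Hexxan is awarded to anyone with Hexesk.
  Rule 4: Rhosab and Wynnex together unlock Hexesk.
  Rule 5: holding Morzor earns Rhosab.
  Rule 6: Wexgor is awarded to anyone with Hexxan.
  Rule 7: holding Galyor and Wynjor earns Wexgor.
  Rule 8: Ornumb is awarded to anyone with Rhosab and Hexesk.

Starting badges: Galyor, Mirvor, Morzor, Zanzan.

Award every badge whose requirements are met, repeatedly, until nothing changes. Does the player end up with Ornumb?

No

Ornumb would need Rhosab and Hexesk (Rule 8), but Hexesk is never earned.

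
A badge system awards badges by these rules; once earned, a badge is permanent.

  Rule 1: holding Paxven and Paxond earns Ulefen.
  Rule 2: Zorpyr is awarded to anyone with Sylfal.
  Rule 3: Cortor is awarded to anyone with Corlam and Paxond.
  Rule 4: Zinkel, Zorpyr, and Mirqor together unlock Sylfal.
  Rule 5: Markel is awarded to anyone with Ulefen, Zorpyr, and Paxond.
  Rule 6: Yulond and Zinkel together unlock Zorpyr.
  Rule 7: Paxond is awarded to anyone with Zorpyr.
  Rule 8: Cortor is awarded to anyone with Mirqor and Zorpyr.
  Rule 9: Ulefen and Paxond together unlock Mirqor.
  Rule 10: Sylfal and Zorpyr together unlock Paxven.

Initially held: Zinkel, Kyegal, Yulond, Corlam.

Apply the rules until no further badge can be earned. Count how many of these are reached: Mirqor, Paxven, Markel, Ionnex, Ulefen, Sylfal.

0

Mirqor would need Ulefen and Paxond (Rule 9), but Ulefen is never earned.
Paxven would need Sylfal and Zorpyr (Rule 10), but Sylfal is never earned.
Markel would need Ulefen, Zorpyr, and Paxond (Rule 5), but Ulefen is never earned.
No rule produces Ionnex, and it is not given.
Ulefen would need Paxven and Paxond (Rule 1), but Paxven is never earned.
Sylfal would need Zinkel, Zorpyr, and Mirqor (Rule 4), but Mirqor is never earned.
None of the 6 are reached.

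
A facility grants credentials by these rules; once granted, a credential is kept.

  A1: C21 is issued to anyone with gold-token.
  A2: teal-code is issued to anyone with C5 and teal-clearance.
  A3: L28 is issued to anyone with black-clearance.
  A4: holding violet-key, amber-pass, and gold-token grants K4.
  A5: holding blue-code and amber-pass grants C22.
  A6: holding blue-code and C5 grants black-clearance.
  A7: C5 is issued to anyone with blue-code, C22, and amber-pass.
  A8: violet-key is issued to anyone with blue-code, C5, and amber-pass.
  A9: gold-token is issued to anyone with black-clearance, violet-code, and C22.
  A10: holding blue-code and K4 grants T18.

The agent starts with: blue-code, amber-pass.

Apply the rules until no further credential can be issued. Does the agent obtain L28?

Yes

Holding blue-code and amber-pass grants C22 (A5).
Holding blue-code, C22, and amber-pass grants C5 (A7).
Holding blue-code and C5 grants black-clearance (A6).
Holding black-clearance grants L28 (A3).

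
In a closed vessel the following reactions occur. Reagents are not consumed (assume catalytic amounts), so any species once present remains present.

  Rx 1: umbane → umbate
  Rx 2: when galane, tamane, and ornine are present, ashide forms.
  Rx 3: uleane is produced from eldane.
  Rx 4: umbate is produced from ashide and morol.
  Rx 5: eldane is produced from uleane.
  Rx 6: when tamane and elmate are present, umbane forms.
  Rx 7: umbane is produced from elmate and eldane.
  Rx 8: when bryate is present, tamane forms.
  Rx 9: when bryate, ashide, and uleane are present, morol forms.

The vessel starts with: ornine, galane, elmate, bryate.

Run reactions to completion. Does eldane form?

eldane would need uleane (Rx 5), but uleane never forms.

No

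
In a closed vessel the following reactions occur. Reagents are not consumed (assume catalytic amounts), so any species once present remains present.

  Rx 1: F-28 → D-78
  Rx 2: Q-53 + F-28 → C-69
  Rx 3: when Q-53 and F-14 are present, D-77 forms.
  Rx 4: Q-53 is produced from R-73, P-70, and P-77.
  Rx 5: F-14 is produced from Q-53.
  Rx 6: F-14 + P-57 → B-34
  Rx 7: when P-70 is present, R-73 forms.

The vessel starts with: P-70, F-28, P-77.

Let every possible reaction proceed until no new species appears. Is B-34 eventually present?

B-34 would need F-14 and P-57 (Rx 6), but P-57 never forms.

No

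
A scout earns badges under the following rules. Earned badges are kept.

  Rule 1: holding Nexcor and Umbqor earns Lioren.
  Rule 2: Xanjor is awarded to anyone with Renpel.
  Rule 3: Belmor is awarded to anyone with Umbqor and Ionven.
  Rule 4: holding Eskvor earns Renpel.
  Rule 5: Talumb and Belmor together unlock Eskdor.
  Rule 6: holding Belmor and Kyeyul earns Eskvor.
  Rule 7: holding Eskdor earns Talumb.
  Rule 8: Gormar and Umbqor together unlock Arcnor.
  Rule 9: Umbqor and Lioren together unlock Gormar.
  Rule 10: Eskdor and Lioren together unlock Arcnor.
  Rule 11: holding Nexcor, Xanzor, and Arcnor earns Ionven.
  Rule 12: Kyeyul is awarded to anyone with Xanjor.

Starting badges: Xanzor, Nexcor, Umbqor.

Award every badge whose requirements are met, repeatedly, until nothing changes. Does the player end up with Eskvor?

Eskvor would need Belmor and Kyeyul (Rule 6), but Kyeyul is never earned.

No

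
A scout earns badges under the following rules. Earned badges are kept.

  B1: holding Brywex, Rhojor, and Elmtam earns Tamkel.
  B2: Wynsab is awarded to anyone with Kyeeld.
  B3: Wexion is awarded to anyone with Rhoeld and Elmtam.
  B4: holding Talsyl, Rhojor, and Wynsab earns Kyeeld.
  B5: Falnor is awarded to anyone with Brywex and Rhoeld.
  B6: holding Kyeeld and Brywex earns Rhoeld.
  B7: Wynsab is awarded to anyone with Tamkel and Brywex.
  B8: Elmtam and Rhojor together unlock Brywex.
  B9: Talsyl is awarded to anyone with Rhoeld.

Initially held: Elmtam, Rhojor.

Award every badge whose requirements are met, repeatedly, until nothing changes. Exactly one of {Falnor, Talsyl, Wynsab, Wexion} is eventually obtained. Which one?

With Elmtam and Rhojor, Brywex is earned (B8).
With Brywex, Rhojor, and Elmtam, Tamkel is earned (B1).
With Tamkel and Brywex, Wynsab is earned (B7).
Wexion would need Rhoeld and Elmtam (B3), but Rhoeld is never earned. Talsyl would need Rhoeld (B9), but Rhoeld is never earned. Falnor would need Brywex and Rhoeld (B5), but Rhoeld is never earned.

Wynsab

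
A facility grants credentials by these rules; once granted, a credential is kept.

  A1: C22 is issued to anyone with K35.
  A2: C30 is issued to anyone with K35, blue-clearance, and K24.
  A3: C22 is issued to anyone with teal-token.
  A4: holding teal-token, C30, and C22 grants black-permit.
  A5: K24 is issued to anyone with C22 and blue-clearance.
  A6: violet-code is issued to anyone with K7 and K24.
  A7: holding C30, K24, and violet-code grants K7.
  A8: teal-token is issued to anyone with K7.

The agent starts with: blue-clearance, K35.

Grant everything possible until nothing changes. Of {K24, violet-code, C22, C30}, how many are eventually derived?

Holding K35 grants C22 (A1).
Holding C22 and blue-clearance grants K24 (A5).
Holding K35, blue-clearance, and K24 grants C30 (A2).
K24: reached.
violet-code would need K7 and K24 (A6), but K7 is never granted.
C22: reached.
C30: reached.
Reached: K24, C22, and C30 — 3 of the 4.

3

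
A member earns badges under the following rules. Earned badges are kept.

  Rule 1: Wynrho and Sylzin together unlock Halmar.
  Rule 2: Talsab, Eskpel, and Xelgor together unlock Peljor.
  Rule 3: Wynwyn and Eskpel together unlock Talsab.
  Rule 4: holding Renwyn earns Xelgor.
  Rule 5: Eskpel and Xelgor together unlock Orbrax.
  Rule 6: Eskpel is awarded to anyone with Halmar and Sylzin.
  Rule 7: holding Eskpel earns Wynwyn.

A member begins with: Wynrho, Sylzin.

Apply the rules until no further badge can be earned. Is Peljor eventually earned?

No

Peljor would need Talsab, Eskpel, and Xelgor (Rule 2), but Xelgor is never earned.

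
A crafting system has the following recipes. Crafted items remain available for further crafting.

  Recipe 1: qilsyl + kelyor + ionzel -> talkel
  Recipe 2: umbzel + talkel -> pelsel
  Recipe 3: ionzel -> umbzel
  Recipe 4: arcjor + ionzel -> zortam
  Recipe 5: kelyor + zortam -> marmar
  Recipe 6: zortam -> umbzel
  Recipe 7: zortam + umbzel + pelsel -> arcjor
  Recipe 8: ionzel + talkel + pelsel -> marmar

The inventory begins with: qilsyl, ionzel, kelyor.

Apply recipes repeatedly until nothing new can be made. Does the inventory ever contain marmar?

Using Recipe 1, qilsyl, kelyor, and ionzel make talkel.
ionzel -> umbzel (Recipe 3).
Using Recipe 2, umbzel and talkel make pelsel.
Using Recipe 8, ionzel, talkel, and pelsel make marmar.

Yes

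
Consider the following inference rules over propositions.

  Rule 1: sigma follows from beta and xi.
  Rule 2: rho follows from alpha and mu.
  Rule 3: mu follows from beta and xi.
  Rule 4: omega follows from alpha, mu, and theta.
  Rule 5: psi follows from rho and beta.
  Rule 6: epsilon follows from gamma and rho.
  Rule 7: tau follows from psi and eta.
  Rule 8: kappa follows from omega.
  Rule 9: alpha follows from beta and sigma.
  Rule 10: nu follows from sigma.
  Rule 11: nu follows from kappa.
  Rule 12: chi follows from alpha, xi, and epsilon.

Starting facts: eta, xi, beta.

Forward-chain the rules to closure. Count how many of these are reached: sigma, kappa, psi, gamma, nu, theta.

From beta and xi, Rule 3 gives mu.
From beta and xi, Rule 1 gives sigma.
sigma holds, so nu follows (Rule 10).
From beta and sigma, Rule 9 gives alpha.
From alpha and mu, Rule 2 gives rho.
From rho and beta, Rule 5 gives psi.
sigma: reached.
kappa would need omega (Rule 8), but omega is never established.
psi: reached.
No rule produces gamma, and it is not given.
nu: reached.
No rule produces theta, and it is not given.
Reached: sigma, psi, and nu — 3 of the 6.

3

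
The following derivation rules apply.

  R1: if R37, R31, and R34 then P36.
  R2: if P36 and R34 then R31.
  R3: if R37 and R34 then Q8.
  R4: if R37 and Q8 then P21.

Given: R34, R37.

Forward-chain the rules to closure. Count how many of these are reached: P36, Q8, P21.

From R37 and R34, R3 gives Q8.
R37 and Q8 hold, so P21 follows (R4).
P36 would need R37, R31, and R34 (R1), but R31 is never established.
Q8: reached.
P21: reached.
Reached: Q8 and P21 — 2 of the 3.

2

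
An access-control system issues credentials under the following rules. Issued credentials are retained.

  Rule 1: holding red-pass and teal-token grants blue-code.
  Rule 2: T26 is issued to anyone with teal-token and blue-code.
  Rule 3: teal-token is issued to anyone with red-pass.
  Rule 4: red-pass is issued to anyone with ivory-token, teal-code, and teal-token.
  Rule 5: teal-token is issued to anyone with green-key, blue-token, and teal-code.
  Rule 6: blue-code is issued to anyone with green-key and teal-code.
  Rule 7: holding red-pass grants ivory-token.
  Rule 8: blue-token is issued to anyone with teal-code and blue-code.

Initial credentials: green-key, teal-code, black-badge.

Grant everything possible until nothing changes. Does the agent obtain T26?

Yes

Holding green-key and teal-code grants blue-code (Rule 6).
Holding teal-code and blue-code grants blue-token (Rule 8).
Holding green-key, blue-token, and teal-code grants teal-token (Rule 5).
Holding teal-token and blue-code grants T26 (Rule 2).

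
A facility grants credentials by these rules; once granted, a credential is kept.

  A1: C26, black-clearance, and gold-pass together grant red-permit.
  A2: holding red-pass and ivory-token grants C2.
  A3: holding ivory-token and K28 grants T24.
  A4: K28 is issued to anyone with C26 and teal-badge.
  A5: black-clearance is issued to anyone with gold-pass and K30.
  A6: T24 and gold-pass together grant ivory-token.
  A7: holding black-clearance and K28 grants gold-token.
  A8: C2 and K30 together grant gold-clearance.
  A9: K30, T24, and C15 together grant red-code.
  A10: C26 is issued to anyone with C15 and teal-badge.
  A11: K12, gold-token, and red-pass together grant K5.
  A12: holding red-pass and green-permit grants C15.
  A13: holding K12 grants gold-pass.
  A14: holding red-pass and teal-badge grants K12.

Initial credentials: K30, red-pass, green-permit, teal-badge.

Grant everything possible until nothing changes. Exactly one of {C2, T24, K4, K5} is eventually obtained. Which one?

K5

Holding red-pass and green-permit grants C15 (A12).
Holding red-pass and teal-badge grants K12 (A14).
Holding C15 and teal-badge grants C26 (A10).
Holding K12 grants gold-pass (A13).
Holding C26 and teal-badge grants K28 (A4).
Holding gold-pass and K30 grants black-clearance (A5).
Holding black-clearance and K28 grants gold-token (A7).
Holding K12, gold-token, and red-pass grants K5 (A11).
C2 would need red-pass and ivory-token (A2), but ivory-token is never granted. T24 would need ivory-token and K28 (A3), but ivory-token is never granted. No rule produces K4, and it is not given.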